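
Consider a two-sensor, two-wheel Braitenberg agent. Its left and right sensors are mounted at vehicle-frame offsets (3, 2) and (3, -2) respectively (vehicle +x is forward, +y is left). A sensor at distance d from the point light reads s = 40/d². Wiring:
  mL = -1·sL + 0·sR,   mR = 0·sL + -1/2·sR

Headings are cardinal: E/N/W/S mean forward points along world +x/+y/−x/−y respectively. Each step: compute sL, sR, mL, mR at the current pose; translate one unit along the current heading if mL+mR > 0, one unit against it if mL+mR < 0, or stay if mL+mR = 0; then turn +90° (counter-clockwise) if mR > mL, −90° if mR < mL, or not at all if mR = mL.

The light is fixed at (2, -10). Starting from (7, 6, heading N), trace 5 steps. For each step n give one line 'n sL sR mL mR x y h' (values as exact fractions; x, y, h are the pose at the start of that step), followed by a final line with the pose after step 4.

n=0: pose=(7,6,N); sL=4/37, sR=4/41; mL=-4/37, mR=-2/41; mL+mR=-238/1517 → advance -1; mR−mL=90/1517 → turn +1·90°
n=1: pose=(7,5,W); sL=40/173, sR=40/293; mL=-40/173, mR=-20/293; mL+mR=-15180/50689 → advance -1; mR−mL=8260/50689 → turn +1·90°
n=2: pose=(8,5,S); sL=5/26, sR=1/4; mL=-5/26, mR=-1/8; mL+mR=-33/104 → advance -1; mR−mL=7/104 → turn +1·90°
n=3: pose=(8,6,E); sL=8/81, sR=40/277; mL=-8/81, mR=-20/277; mL+mR=-3836/22437 → advance -1; mR−mL=596/22437 → turn +1·90°
n=4: pose=(7,6,N); sL=4/37, sR=4/41; mL=-4/37, mR=-2/41; mL+mR=-238/1517 → advance -1; mR−mL=90/1517 → turn +1·90°

0 4/37 4/41 -4/37 -2/41 7 6 N
1 40/173 40/293 -40/173 -20/293 7 5 W
2 5/26 1/4 -5/26 -1/8 8 5 S
3 8/81 40/277 -8/81 -20/277 8 6 E
4 4/37 4/41 -4/37 -2/41 7 6 N
final 7 5 W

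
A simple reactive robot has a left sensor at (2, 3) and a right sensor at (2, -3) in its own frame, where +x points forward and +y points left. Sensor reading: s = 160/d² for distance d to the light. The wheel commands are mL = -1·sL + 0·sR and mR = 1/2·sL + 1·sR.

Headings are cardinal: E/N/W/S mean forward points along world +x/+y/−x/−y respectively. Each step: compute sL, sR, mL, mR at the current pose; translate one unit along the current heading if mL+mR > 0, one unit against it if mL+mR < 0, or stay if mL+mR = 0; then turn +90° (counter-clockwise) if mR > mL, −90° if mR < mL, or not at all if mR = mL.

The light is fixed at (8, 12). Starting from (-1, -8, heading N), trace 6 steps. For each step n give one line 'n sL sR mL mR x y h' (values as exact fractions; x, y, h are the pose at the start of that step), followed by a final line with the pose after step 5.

n=0: pose=(-1,-8,N); sL=40/117, sR=4/9; mL=-40/117, mR=8/13; mL+mR=32/117 → advance +1; mR−mL=112/117 → turn +1·90°
n=1: pose=(-1,-7,W); sL=32/121, sR=160/377; mL=-32/121, mR=25392/45617; mL+mR=13328/45617 → advance +1; mR−mL=37456/45617 → turn +1·90°
n=2: pose=(-2,-7,S); sL=16/49, sR=16/61; mL=-16/49, mR=1272/2989; mL+mR=296/2989 → advance +1; mR−mL=2248/2989 → turn +1·90°
n=3: pose=(-2,-8,E); sL=160/353, sR=160/593; mL=-160/353, mR=103920/209329; mL+mR=9040/209329 → advance +1; mR−mL=198800/209329 → turn +1·90°
n=4: pose=(-1,-8,N); sL=40/117, sR=4/9; mL=-40/117, mR=8/13; mL+mR=32/117 → advance +1; mR−mL=112/117 → turn +1·90°
n=5: pose=(-1,-7,W); sL=32/121, sR=160/377; mL=-32/121, mR=25392/45617; mL+mR=13328/45617 → advance +1; mR−mL=37456/45617 → turn +1·90°

0 40/117 4/9 -40/117 8/13 -1 -8 N
1 32/121 160/377 -32/121 25392/45617 -1 -7 W
2 16/49 16/61 -16/49 1272/2989 -2 -7 S
3 160/353 160/593 -160/353 103920/209329 -2 -8 E
4 40/117 4/9 -40/117 8/13 -1 -8 N
5 32/121 160/377 -32/121 25392/45617 -1 -7 W
final -2 -7 S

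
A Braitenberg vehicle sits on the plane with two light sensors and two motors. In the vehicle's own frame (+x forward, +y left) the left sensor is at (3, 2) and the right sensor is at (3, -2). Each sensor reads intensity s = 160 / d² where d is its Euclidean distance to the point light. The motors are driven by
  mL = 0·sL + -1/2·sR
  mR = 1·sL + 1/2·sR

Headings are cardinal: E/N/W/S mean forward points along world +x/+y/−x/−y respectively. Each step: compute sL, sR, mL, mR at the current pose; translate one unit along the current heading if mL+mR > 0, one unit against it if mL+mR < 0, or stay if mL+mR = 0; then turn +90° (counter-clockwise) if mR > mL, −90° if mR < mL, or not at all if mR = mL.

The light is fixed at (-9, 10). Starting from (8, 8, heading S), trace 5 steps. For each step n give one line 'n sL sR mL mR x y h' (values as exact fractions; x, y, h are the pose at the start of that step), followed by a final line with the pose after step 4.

0 80/193 16/25 -8/25 3544/4825 8 8 S
1 160/401 32/85 -16/85 20016/34085 8 7 E
2 5/8 2/5 -1/5 33/40 9 7 N
3 160/241 32/45 -16/45 11056/10845 9 8 W
4 80/193 16/25 -8/25 3544/4825 8 8 S
final 8 7 E

n=0: pose=(8,8,S); sL=80/193, sR=16/25; mL=-8/25, mR=3544/4825; mL+mR=80/193 → advance +1; mR−mL=5088/4825 → turn +1·90°
n=1: pose=(8,7,E); sL=160/401, sR=32/85; mL=-16/85, mR=20016/34085; mL+mR=160/401 → advance +1; mR−mL=26432/34085 → turn +1·90°
n=2: pose=(9,7,N); sL=5/8, sR=2/5; mL=-1/5, mR=33/40; mL+mR=5/8 → advance +1; mR−mL=41/40 → turn +1·90°
n=3: pose=(9,8,W); sL=160/241, sR=32/45; mL=-16/45, mR=11056/10845; mL+mR=160/241 → advance +1; mR−mL=14912/10845 → turn +1·90°
n=4: pose=(8,8,S); sL=80/193, sR=16/25; mL=-8/25, mR=3544/4825; mL+mR=80/193 → advance +1; mR−mL=5088/4825 → turn +1·90°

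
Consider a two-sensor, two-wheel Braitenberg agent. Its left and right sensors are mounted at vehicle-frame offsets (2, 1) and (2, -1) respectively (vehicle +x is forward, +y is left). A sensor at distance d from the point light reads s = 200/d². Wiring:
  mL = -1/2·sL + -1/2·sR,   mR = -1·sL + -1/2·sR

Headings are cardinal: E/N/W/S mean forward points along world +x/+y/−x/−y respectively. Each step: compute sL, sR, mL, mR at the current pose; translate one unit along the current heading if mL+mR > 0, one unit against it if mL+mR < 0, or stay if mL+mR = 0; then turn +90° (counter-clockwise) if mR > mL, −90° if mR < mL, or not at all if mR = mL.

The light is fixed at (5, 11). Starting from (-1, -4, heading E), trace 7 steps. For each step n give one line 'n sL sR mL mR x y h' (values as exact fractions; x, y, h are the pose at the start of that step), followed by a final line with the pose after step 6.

0 50/53 25/34 -3025/3604 -4725/3604 -1 -4 E
1 8/13 200/353 -2712/4589 -4124/4589 -2 -4 S
2 100/153 4/5 -556/765 -806/765 -2 -3 W
3 200/193 200/169 -36200/32617 -53100/32617 -1 -3 N
4 50/53 25/34 -3025/3604 -4725/3604 -1 -4 E
5 8/13 200/353 -2712/4589 -4124/4589 -2 -4 S
6 100/153 4/5 -556/765 -806/765 -2 -3 W
final -1 -3 N

n=0: pose=(-1,-4,E); sL=50/53, sR=25/34; mL=-3025/3604, mR=-4725/3604; mL+mR=-3875/1802 → advance -1; mR−mL=-25/53 → turn -1·90°
n=1: pose=(-2,-4,S); sL=8/13, sR=200/353; mL=-2712/4589, mR=-4124/4589; mL+mR=-6836/4589 → advance -1; mR−mL=-4/13 → turn -1·90°
n=2: pose=(-2,-3,W); sL=100/153, sR=4/5; mL=-556/765, mR=-806/765; mL+mR=-454/255 → advance -1; mR−mL=-50/153 → turn -1·90°
n=3: pose=(-1,-3,N); sL=200/193, sR=200/169; mL=-36200/32617, mR=-53100/32617; mL+mR=-89300/32617 → advance -1; mR−mL=-100/193 → turn -1·90°
n=4: pose=(-1,-4,E); sL=50/53, sR=25/34; mL=-3025/3604, mR=-4725/3604; mL+mR=-3875/1802 → advance -1; mR−mL=-25/53 → turn -1·90°
n=5: pose=(-2,-4,S); sL=8/13, sR=200/353; mL=-2712/4589, mR=-4124/4589; mL+mR=-6836/4589 → advance -1; mR−mL=-4/13 → turn -1·90°
n=6: pose=(-2,-3,W); sL=100/153, sR=4/5; mL=-556/765, mR=-806/765; mL+mR=-454/255 → advance -1; mR−mL=-50/153 → turn -1·90°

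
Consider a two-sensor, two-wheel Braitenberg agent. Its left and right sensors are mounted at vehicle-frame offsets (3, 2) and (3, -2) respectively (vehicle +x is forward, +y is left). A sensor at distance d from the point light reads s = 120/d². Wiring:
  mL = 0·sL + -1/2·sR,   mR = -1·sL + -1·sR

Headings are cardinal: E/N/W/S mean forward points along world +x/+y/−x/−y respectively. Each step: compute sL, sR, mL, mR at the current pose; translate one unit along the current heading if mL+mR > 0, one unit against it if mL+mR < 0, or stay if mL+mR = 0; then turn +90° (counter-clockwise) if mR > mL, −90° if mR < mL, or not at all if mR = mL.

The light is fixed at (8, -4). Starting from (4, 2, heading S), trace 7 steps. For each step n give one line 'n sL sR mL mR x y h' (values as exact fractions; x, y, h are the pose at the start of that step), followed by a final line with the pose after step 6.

0 120/13 8/3 -4/3 -464/39 4 2 S
1 60/37 12/13 -6/13 -1224/481 4 3 W
2 24/25 120/101 -60/101 -5424/2525 5 3 N
3 15/8 15/2 -15/4 -75/8 5 2 E
4 120/13 8/3 -4/3 -464/39 4 2 S
5 60/37 12/13 -6/13 -1224/481 4 3 W
6 24/25 120/101 -60/101 -5424/2525 5 3 N
final 5 2 E

n=0: pose=(4,2,S); sL=120/13, sR=8/3; mL=-4/3, mR=-464/39; mL+mR=-172/13 → advance -1; mR−mL=-412/39 → turn -1·90°
n=1: pose=(4,3,W); sL=60/37, sR=12/13; mL=-6/13, mR=-1224/481; mL+mR=-1446/481 → advance -1; mR−mL=-1002/481 → turn -1·90°
n=2: pose=(5,3,N); sL=24/25, sR=120/101; mL=-60/101, mR=-5424/2525; mL+mR=-6924/2525 → advance -1; mR−mL=-3924/2525 → turn -1·90°
n=3: pose=(5,2,E); sL=15/8, sR=15/2; mL=-15/4, mR=-75/8; mL+mR=-105/8 → advance -1; mR−mL=-45/8 → turn -1·90°
n=4: pose=(4,2,S); sL=120/13, sR=8/3; mL=-4/3, mR=-464/39; mL+mR=-172/13 → advance -1; mR−mL=-412/39 → turn -1·90°
n=5: pose=(4,3,W); sL=60/37, sR=12/13; mL=-6/13, mR=-1224/481; mL+mR=-1446/481 → advance -1; mR−mL=-1002/481 → turn -1·90°
n=6: pose=(5,3,N); sL=24/25, sR=120/101; mL=-60/101, mR=-5424/2525; mL+mR=-6924/2525 → advance -1; mR−mL=-3924/2525 → turn -1·90°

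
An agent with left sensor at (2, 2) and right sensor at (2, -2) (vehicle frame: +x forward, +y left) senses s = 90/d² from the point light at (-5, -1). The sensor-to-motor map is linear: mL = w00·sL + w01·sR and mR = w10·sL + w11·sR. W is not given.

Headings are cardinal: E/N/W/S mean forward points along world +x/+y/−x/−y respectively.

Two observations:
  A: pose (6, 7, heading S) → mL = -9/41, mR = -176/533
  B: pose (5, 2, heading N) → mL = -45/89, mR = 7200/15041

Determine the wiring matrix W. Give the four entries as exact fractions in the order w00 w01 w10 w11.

-1/2 0 1 -1

obs A: pose=(6,7,S) → sL=18/41, sR=10/13, mL=-9/41, mR=-176/533
obs B: pose=(5,2,N) → sL=90/89, sR=90/169, mL=-45/89, mR=7200/15041
sensor matrix S = [[18/41, 10/13], [90/89, 90/169]]; det S = -335520/616681
solve [mL_A; mL_B] = S·[w00; w01] and [mR_A; mR_B] = S·[w10; w11]:
  w00 = -1/2, w01 = 0, w10 = 1, w11 = -1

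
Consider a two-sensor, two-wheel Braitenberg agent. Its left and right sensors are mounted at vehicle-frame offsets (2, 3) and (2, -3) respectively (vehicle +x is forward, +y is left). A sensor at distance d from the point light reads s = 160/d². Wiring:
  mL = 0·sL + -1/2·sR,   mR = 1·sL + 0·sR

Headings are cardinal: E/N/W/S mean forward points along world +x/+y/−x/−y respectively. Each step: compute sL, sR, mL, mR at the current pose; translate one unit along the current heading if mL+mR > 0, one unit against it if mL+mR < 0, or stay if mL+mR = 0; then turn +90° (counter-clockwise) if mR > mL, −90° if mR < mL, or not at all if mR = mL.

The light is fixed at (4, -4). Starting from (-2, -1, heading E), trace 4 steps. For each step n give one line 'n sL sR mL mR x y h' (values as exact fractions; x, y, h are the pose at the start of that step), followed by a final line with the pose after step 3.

0 40/13 10 -5 40/13 -2 -1 E
1 32/25 160/41 -80/41 32/25 -3 -1 N
2 80/41 80/53 -40/53 80/41 -3 -2 W
3 32/5 160/121 -80/121 32/5 -4 -2 S
final -4 -3 E

n=0: pose=(-2,-1,E); sL=40/13, sR=10; mL=-5, mR=40/13; mL+mR=-25/13 → advance -1; mR−mL=105/13 → turn +1·90°
n=1: pose=(-3,-1,N); sL=32/25, sR=160/41; mL=-80/41, mR=32/25; mL+mR=-688/1025 → advance -1; mR−mL=3312/1025 → turn +1·90°
n=2: pose=(-3,-2,W); sL=80/41, sR=80/53; mL=-40/53, mR=80/41; mL+mR=2600/2173 → advance +1; mR−mL=5880/2173 → turn +1·90°
n=3: pose=(-4,-2,S); sL=32/5, sR=160/121; mL=-80/121, mR=32/5; mL+mR=3472/605 → advance +1; mR−mL=4272/605 → turn +1·90°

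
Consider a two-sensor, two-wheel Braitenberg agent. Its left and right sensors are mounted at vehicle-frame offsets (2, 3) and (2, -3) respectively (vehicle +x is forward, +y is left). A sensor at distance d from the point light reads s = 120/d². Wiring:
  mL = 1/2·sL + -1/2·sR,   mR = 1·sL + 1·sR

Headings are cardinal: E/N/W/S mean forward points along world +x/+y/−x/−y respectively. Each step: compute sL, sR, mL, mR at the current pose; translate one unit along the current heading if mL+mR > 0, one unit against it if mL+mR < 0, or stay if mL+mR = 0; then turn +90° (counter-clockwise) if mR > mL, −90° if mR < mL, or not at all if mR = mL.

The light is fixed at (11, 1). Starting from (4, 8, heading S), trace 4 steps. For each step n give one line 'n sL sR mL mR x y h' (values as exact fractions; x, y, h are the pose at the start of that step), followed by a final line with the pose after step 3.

n=0: pose=(4,8,S); sL=120/41, sR=24/25; mL=1008/1025, mR=3984/1025; mL+mR=4992/1025 → advance +1; mR−mL=2976/1025 → turn +1·90°
n=1: pose=(4,7,E); sL=60/53, sR=60/17; mL=-1080/901, mR=4200/901; mL+mR=3120/901 → advance +1; mR−mL=5280/901 → turn +1·90°
n=2: pose=(5,7,N); sL=24/29, sR=120/73; mL=-864/2117, mR=5232/2117; mL+mR=4368/2117 → advance +1; mR−mL=6096/2117 → turn +1·90°
n=3: pose=(5,8,W); sL=3/2, sR=30/41; mL=63/164, mR=183/82; mL+mR=429/164 → advance +1; mR−mL=303/164 → turn +1·90°

0 120/41 24/25 1008/1025 3984/1025 4 8 S
1 60/53 60/17 -1080/901 4200/901 4 7 E
2 24/29 120/73 -864/2117 5232/2117 5 7 N
3 3/2 30/41 63/164 183/82 5 8 W
final 4 8 S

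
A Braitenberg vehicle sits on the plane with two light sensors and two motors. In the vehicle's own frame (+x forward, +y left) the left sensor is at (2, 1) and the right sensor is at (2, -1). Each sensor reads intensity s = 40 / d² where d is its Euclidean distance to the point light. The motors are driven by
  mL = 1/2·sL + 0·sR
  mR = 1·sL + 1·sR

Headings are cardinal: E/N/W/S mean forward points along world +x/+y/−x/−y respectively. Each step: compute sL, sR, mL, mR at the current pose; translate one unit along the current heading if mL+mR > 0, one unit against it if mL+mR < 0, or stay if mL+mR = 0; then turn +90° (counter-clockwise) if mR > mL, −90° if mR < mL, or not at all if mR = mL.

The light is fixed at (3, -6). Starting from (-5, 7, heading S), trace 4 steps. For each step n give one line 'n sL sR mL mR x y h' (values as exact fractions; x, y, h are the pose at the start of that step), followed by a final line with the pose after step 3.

0 4/17 20/101 2/17 744/1717 -5 7 S
1 8/41 40/157 4/41 2896/6437 -5 6 E
2 2/13 5/29 1/13 123/377 -4 6 N
3 8/45 40/277 4/45 4016/12465 -4 7 W
final -5 7 S

n=0: pose=(-5,7,S); sL=4/17, sR=20/101; mL=2/17, mR=744/1717; mL+mR=946/1717 → advance +1; mR−mL=542/1717 → turn +1·90°
n=1: pose=(-5,6,E); sL=8/41, sR=40/157; mL=4/41, mR=2896/6437; mL+mR=3524/6437 → advance +1; mR−mL=2268/6437 → turn +1·90°
n=2: pose=(-4,6,N); sL=2/13, sR=5/29; mL=1/13, mR=123/377; mL+mR=152/377 → advance +1; mR−mL=94/377 → turn +1·90°
n=3: pose=(-4,7,W); sL=8/45, sR=40/277; mL=4/45, mR=4016/12465; mL+mR=1708/4155 → advance +1; mR−mL=2908/12465 → turn +1·90°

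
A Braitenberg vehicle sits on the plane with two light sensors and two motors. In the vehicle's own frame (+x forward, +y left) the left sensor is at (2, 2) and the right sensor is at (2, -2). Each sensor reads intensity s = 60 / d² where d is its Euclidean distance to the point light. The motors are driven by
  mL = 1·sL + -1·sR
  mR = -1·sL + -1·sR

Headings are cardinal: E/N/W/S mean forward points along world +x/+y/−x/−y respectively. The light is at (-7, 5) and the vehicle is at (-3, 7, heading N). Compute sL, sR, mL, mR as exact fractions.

3 15/13 24/13 -54/13

left sensor world pos  = (-5, 9); dL² = 20
right sensor world pos = (-1, 9); dR² = 52
sL = 60/20 = 3
sR = 60/52 = 15/13
mL = 1·sL + -1·sR = 24/13
mR = -1·sL + -1·sR = -54/13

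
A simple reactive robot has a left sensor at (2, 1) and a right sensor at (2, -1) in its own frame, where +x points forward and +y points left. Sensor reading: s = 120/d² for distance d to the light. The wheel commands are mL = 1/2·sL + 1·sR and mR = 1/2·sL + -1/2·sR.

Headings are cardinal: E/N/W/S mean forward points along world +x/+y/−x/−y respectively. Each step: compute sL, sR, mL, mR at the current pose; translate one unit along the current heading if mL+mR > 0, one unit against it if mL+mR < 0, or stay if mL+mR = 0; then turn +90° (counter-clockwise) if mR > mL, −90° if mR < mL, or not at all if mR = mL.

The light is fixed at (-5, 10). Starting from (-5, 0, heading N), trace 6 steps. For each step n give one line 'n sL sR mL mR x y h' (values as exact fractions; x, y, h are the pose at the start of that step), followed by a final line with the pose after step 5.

n=0: pose=(-5,0,N); sL=24/13, sR=24/13; mL=36/13, mR=0; mL+mR=36/13 → advance +1; mR−mL=-36/13 → turn -1·90°
n=1: pose=(-5,1,E); sL=30/17, sR=15/13; mL=450/221, mR=135/442; mL+mR=1035/442 → advance +1; mR−mL=-45/26 → turn -1·90°
n=2: pose=(-4,1,S); sL=24/25, sR=120/121; mL=4452/3025, mR=-48/3025; mL+mR=4404/3025 → advance +1; mR−mL=-180/121 → turn -1·90°
n=3: pose=(-4,0,W); sL=60/61, sR=60/41; mL=4890/2501, mR=-600/2501; mL+mR=4290/2501 → advance +1; mR−mL=-90/41 → turn -1·90°
n=4: pose=(-5,0,N); sL=24/13, sR=24/13; mL=36/13, mR=0; mL+mR=36/13 → advance +1; mR−mL=-36/13 → turn -1·90°
n=5: pose=(-5,1,E); sL=30/17, sR=15/13; mL=450/221, mR=135/442; mL+mR=1035/442 → advance +1; mR−mL=-45/26 → turn -1·90°

0 24/13 24/13 36/13 0 -5 0 N
1 30/17 15/13 450/221 135/442 -5 1 E
2 24/25 120/121 4452/3025 -48/3025 -4 1 S
3 60/61 60/41 4890/2501 -600/2501 -4 0 W
4 24/13 24/13 36/13 0 -5 0 N
5 30/17 15/13 450/221 135/442 -5 1 E
final -4 1 S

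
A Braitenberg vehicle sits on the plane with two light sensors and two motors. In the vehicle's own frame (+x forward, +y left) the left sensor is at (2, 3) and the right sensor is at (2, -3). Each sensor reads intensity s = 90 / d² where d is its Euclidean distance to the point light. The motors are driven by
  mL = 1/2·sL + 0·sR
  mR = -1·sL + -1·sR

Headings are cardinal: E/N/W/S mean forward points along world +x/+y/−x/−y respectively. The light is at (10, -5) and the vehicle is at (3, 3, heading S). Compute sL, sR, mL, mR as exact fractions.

left sensor world pos  = (6, 1); dL² = 52
right sensor world pos = (0, 1); dR² = 136
sL = 90/52 = 45/26
sR = 90/136 = 45/68
mL = 1/2·sL + 0·sR = 45/52
mR = -1·sL + -1·sR = -2115/884

45/26 45/68 45/52 -2115/884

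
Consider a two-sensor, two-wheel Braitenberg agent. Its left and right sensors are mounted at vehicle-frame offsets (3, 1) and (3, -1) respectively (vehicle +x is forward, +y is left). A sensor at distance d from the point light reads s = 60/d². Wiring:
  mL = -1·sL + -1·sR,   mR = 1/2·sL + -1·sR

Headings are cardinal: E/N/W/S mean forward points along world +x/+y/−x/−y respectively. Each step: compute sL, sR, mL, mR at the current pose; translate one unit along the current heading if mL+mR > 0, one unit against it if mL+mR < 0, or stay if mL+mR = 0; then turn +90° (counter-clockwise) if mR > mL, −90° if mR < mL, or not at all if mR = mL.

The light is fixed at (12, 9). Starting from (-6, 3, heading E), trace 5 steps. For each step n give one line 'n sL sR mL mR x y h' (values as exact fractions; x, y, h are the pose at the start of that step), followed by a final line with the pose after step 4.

0 6/25 30/137 -1572/3425 -339/3425 -6 3 E
1 60/409 20/111 -14840/45399 -4850/45399 -7 3 N
2 15/137 3/26 -801/3562 -108/1781 -7 2 W
3 60/389 60/461 -51000/179329 -9510/179329 -6 2 S
4 6/25 30/137 -1572/3425 -339/3425 -6 3 E
final -7 3 N

n=0: pose=(-6,3,E); sL=6/25, sR=30/137; mL=-1572/3425, mR=-339/3425; mL+mR=-1911/3425 → advance -1; mR−mL=9/25 → turn +1·90°
n=1: pose=(-7,3,N); sL=60/409, sR=20/111; mL=-14840/45399, mR=-4850/45399; mL+mR=-19690/45399 → advance -1; mR−mL=90/409 → turn +1·90°
n=2: pose=(-7,2,W); sL=15/137, sR=3/26; mL=-801/3562, mR=-108/1781; mL+mR=-1017/3562 → advance -1; mR−mL=45/274 → turn +1·90°
n=3: pose=(-6,2,S); sL=60/389, sR=60/461; mL=-51000/179329, mR=-9510/179329; mL+mR=-60510/179329 → advance -1; mR−mL=90/389 → turn +1·90°
n=4: pose=(-6,3,E); sL=6/25, sR=30/137; mL=-1572/3425, mR=-339/3425; mL+mR=-1911/3425 → advance -1; mR−mL=9/25 → turn +1·90°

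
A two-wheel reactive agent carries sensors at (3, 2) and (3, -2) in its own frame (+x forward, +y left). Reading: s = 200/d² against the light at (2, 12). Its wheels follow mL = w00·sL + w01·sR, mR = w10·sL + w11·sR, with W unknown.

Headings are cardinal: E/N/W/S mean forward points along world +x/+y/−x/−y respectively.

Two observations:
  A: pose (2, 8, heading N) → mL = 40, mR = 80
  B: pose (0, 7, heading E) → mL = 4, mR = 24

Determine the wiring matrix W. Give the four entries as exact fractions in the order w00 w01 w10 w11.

0 1 1 1

obs A: pose=(2,8,N) → sL=40, sR=40, mL=40, mR=80
obs B: pose=(0,7,E) → sL=20, sR=4, mL=4, mR=24
sensor matrix S = [[40, 40], [20, 4]]; det S = -640
solve [mL_A; mL_B] = S·[w00; w01] and [mR_A; mR_B] = S·[w10; w11]:
  w00 = 0, w01 = 1, w10 = 1, w11 = 1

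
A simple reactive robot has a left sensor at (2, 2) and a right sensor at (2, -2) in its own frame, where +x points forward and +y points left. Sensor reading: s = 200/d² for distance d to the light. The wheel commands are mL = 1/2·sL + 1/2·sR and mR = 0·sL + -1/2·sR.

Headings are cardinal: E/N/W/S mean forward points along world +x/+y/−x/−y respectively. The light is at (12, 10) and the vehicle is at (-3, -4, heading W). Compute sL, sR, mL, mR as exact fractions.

left sensor world pos  = (-5, -6); dL² = 545
right sensor world pos = (-5, -2); dR² = 433
sL = 200/545 = 40/109
sR = 200/433 = 200/433
mL = 1/2·sL + 1/2·sR = 19560/47197
mR = 0·sL + -1/2·sR = -100/433

40/109 200/433 19560/47197 -100/433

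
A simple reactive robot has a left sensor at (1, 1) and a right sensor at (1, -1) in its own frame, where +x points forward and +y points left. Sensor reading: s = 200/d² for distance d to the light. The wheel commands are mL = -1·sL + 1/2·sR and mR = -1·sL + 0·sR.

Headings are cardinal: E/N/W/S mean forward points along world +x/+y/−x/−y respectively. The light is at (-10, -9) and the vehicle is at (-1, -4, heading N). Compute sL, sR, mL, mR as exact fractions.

left sensor world pos  = (-2, -3); dL² = 100
right sensor world pos = (0, -3); dR² = 136
sL = 200/100 = 2
sR = 200/136 = 25/17
mL = -1·sL + 1/2·sR = -43/34
mR = -1·sL + 0·sR = -2

2 25/17 -43/34 -2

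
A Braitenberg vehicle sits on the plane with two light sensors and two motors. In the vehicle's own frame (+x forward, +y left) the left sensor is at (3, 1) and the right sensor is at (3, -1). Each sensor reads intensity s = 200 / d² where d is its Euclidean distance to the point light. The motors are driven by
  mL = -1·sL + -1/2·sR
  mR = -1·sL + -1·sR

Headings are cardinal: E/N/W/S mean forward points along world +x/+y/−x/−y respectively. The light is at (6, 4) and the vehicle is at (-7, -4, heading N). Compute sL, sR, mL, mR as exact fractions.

left sensor world pos  = (-8, -1); dL² = 221
right sensor world pos = (-6, -1); dR² = 169
sL = 200/221 = 200/221
sR = 200/169 = 200/169
mL = -1·sL + -1/2·sR = -4300/2873
mR = -1·sL + -1·sR = -6000/2873

200/221 200/169 -4300/2873 -6000/2873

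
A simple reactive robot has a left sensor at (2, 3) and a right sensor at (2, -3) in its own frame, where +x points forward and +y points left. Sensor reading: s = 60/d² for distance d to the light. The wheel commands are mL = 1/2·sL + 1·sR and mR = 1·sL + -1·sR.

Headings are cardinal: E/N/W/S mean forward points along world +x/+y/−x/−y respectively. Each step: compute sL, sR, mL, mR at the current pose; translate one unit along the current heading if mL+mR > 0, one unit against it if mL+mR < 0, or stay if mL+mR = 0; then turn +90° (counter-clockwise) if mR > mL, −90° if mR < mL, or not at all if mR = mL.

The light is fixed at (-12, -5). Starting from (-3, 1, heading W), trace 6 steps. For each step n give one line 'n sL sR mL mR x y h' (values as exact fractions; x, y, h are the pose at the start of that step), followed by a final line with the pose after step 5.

0 30/29 6/13 369/377 216/377 -3 1 W
1 60/89 12/37 2178/3293 1152/3293 -4 1 N
2 3/10 15/29 387/580 -63/290 -4 2 E
3 60/169 60/61 11970/10309 -6480/10309 -3 2 S
4 30/29 6/13 369/377 216/377 -3 1 W
5 60/89 12/37 2178/3293 1152/3293 -4 1 N
final -4 2 E

n=0: pose=(-3,1,W); sL=30/29, sR=6/13; mL=369/377, mR=216/377; mL+mR=45/29 → advance +1; mR−mL=-153/377 → turn -1·90°
n=1: pose=(-4,1,N); sL=60/89, sR=12/37; mL=2178/3293, mR=1152/3293; mL+mR=90/89 → advance +1; mR−mL=-1026/3293 → turn -1·90°
n=2: pose=(-4,2,E); sL=3/10, sR=15/29; mL=387/580, mR=-63/290; mL+mR=9/20 → advance +1; mR−mL=-513/580 → turn -1·90°
n=3: pose=(-3,2,S); sL=60/169, sR=60/61; mL=11970/10309, mR=-6480/10309; mL+mR=90/169 → advance +1; mR−mL=-18450/10309 → turn -1·90°
n=4: pose=(-3,1,W); sL=30/29, sR=6/13; mL=369/377, mR=216/377; mL+mR=45/29 → advance +1; mR−mL=-153/377 → turn -1·90°
n=5: pose=(-4,1,N); sL=60/89, sR=12/37; mL=2178/3293, mR=1152/3293; mL+mR=90/89 → advance +1; mR−mL=-1026/3293 → turn -1·90°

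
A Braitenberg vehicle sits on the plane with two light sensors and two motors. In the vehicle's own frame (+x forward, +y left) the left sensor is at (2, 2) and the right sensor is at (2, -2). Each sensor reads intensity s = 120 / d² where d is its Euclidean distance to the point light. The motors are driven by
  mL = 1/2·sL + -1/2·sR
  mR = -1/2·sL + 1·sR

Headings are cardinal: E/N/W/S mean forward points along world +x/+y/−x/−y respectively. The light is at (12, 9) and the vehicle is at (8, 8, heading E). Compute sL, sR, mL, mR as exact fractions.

24 120/13 96/13 -36/13

left sensor world pos  = (10, 10); dL² = 5
right sensor world pos = (10, 6); dR² = 13
sL = 120/5 = 24
sR = 120/13 = 120/13
mL = 1/2·sL + -1/2·sR = 96/13
mR = -1/2·sL + 1·sR = -36/13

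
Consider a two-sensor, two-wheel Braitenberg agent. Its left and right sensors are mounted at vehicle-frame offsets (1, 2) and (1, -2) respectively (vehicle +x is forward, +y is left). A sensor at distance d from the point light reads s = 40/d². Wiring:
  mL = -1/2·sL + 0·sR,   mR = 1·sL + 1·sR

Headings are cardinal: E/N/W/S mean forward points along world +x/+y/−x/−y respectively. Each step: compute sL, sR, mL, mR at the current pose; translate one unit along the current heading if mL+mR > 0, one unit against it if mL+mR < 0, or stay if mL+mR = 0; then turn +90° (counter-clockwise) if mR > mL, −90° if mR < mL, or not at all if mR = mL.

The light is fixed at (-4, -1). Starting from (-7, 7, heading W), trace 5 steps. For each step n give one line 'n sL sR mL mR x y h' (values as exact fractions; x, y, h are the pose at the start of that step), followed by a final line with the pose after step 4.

n=0: pose=(-7,7,W); sL=10/13, sR=10/29; mL=-5/13, mR=420/377; mL+mR=275/377 → advance +1; mR−mL=565/377 → turn +1·90°
n=1: pose=(-8,7,S); sL=40/53, sR=8/17; mL=-20/53, mR=1104/901; mL+mR=764/901 → advance +1; mR−mL=1444/901 → turn +1·90°
n=2: pose=(-8,6,E); sL=4/9, sR=20/17; mL=-2/9, mR=248/153; mL+mR=214/153 → advance +1; mR−mL=94/51 → turn +1·90°
n=3: pose=(-7,6,N); sL=40/89, sR=8/13; mL=-20/89, mR=1232/1157; mL+mR=972/1157 → advance +1; mR−mL=1492/1157 → turn +1·90°
n=4: pose=(-7,7,W); sL=10/13, sR=10/29; mL=-5/13, mR=420/377; mL+mR=275/377 → advance +1; mR−mL=565/377 → turn +1·90°

0 10/13 10/29 -5/13 420/377 -7 7 W
1 40/53 8/17 -20/53 1104/901 -8 7 S
2 4/9 20/17 -2/9 248/153 -8 6 E
3 40/89 8/13 -20/89 1232/1157 -7 6 N
4 10/13 10/29 -5/13 420/377 -7 7 W
final -8 7 S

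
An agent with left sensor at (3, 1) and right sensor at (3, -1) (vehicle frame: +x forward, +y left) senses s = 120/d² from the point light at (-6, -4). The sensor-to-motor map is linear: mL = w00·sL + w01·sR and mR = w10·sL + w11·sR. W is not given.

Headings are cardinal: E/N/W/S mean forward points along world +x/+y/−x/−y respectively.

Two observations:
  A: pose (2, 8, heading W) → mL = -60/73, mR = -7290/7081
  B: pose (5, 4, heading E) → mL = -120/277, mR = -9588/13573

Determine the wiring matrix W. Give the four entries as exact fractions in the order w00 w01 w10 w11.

obs A: pose=(2,8,W) → sL=60/73, sR=60/97, mL=-60/73, mR=-7290/7081
obs B: pose=(5,4,E) → sL=120/277, sR=24/49, mL=-120/277, mR=-9588/13573
sensor matrix S = [[60/73, 60/97], [120/277, 24/49]]; det S = 12936960/96110413
solve [mL_A; mL_B] = S·[w00; w01] and [mR_A; mR_B] = S·[w10; w11]:
  w00 = -1, w01 = 0, w10 = -1/2, w11 = -1

-1 0 -1/2 -1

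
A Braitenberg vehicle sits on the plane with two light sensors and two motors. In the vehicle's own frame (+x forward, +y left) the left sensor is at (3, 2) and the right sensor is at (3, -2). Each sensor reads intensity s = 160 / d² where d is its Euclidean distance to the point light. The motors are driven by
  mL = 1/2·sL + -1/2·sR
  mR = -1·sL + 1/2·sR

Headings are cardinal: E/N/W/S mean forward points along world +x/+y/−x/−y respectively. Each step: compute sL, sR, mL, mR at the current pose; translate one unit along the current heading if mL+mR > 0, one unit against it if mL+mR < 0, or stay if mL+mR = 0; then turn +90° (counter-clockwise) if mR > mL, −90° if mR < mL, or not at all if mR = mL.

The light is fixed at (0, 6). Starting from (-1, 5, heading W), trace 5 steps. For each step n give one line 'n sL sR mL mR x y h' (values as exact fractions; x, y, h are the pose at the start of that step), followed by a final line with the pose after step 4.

0 32/5 160/17 -128/85 -144/85 -1 5 W
1 20 20 0 -10 0 5 N
2 160/9 32/5 256/45 -656/45 0 4 E
3 80/13 80/17 160/221 -840/221 -1 4 S
4 32/5 160/17 -128/85 -144/85 -1 5 W
final 0 5 N

n=0: pose=(-1,5,W); sL=32/5, sR=160/17; mL=-128/85, mR=-144/85; mL+mR=-16/5 → advance -1; mR−mL=-16/85 → turn -1·90°
n=1: pose=(0,5,N); sL=20, sR=20; mL=0, mR=-10; mL+mR=-10 → advance -1; mR−mL=-10 → turn -1·90°
n=2: pose=(0,4,E); sL=160/9, sR=32/5; mL=256/45, mR=-656/45; mL+mR=-80/9 → advance -1; mR−mL=-304/15 → turn -1·90°
n=3: pose=(-1,4,S); sL=80/13, sR=80/17; mL=160/221, mR=-840/221; mL+mR=-40/13 → advance -1; mR−mL=-1000/221 → turn -1·90°
n=4: pose=(-1,5,W); sL=32/5, sR=160/17; mL=-128/85, mR=-144/85; mL+mR=-16/5 → advance -1; mR−mL=-16/85 → turn -1·90°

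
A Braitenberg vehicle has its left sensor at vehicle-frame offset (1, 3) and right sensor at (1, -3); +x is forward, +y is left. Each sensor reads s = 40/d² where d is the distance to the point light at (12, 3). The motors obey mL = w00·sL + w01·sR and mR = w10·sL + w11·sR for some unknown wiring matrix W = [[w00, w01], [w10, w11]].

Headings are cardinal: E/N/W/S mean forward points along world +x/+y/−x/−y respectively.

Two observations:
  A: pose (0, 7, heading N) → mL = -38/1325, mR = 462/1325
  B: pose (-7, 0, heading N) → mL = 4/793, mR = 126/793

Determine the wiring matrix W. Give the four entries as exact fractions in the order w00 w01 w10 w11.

obs A: pose=(0,7,N) → sL=4/25, sR=20/53, mL=-38/1325, mR=462/1325
obs B: pose=(-7,0,N) → sL=5/61, sR=2/13, mL=4/793, mR=126/793
sensor matrix S = [[4/25, 20/53], [5/61, 2/13]]; det S = -6636/1050725
solve [mL_A; mL_B] = S·[w00; w01] and [mR_A; mR_B] = S·[w10; w11]:
  w00 = 1, w01 = -1/2, w10 = 1, w11 = 1/2

1 -1/2 1 1/2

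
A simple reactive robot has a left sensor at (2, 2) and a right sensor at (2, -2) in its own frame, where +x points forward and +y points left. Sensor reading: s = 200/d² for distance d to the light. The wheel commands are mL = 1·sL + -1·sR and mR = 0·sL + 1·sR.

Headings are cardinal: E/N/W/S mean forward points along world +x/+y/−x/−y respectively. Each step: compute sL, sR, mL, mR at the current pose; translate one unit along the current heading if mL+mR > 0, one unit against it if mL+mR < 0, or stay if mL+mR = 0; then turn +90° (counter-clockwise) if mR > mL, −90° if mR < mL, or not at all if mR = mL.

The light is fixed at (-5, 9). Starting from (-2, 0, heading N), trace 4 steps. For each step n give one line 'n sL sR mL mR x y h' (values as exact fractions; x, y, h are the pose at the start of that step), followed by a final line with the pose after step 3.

0 4 100/37 48/37 100/37 -2 0 N
1 200/101 200/37 -12800/3737 200/37 -2 1 W
2 50/29 2 -8/29 2 -3 1 S
3 40/13 200/137 2880/1781 200/137 -3 0 E
final -2 0 S

n=0: pose=(-2,0,N); sL=4, sR=100/37; mL=48/37, mR=100/37; mL+mR=4 → advance +1; mR−mL=52/37 → turn +1·90°
n=1: pose=(-2,1,W); sL=200/101, sR=200/37; mL=-12800/3737, mR=200/37; mL+mR=200/101 → advance +1; mR−mL=33000/3737 → turn +1·90°
n=2: pose=(-3,1,S); sL=50/29, sR=2; mL=-8/29, mR=2; mL+mR=50/29 → advance +1; mR−mL=66/29 → turn +1·90°
n=3: pose=(-3,0,E); sL=40/13, sR=200/137; mL=2880/1781, mR=200/137; mL+mR=40/13 → advance +1; mR−mL=-280/1781 → turn -1·90°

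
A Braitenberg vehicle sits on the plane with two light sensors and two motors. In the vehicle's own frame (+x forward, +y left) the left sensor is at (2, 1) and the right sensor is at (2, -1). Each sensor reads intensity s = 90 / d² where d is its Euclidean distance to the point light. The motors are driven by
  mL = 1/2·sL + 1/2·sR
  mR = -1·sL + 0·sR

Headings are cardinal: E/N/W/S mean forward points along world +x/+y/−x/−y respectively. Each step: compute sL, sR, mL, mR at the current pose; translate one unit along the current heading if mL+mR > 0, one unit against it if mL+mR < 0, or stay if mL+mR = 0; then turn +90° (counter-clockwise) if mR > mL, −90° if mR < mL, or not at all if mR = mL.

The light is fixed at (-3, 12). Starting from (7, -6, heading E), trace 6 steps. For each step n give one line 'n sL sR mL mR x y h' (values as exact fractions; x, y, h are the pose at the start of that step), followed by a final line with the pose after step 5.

0 90/433 18/101 8442/43733 -90/433 7 -6 E
1 9/50 45/232 2169/11600 -9/50 6 -6 S
2 90/449 90/373 36990/167477 -90/449 6 -7 W
3 45/169 9/37 1593/6253 -45/169 5 -7 N
4 90/461 90/541 45090/249401 -90/461 5 -8 E
5 45/274 9/52 2403/14248 -45/274 4 -8 S
final 4 -9 W

n=0: pose=(7,-6,E); sL=90/433, sR=18/101; mL=8442/43733, mR=-90/433; mL+mR=-648/43733 → advance -1; mR−mL=-17532/43733 → turn -1·90°
n=1: pose=(6,-6,S); sL=9/50, sR=45/232; mL=2169/11600, mR=-9/50; mL+mR=81/11600 → advance +1; mR−mL=-4257/11600 → turn -1·90°
n=2: pose=(6,-7,W); sL=90/449, sR=90/373; mL=36990/167477, mR=-90/449; mL+mR=3420/167477 → advance +1; mR−mL=-70560/167477 → turn -1·90°
n=3: pose=(5,-7,N); sL=45/169, sR=9/37; mL=1593/6253, mR=-45/169; mL+mR=-72/6253 → advance -1; mR−mL=-3258/6253 → turn -1·90°
n=4: pose=(5,-8,E); sL=90/461, sR=90/541; mL=45090/249401, mR=-90/461; mL+mR=-3600/249401 → advance -1; mR−mL=-93780/249401 → turn -1·90°
n=5: pose=(4,-8,S); sL=45/274, sR=9/52; mL=2403/14248, mR=-45/274; mL+mR=63/14248 → advance +1; mR−mL=-4743/14248 → turn -1·90°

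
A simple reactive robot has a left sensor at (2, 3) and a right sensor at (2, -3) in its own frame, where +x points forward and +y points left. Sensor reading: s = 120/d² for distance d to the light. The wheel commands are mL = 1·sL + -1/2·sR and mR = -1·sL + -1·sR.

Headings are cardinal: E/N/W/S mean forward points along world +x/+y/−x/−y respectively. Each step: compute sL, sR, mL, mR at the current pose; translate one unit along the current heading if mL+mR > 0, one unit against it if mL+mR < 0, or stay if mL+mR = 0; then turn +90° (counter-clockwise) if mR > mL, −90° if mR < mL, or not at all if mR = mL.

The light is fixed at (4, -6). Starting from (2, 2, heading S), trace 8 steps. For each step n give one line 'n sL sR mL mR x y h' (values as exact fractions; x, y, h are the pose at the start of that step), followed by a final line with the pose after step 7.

n=0: pose=(2,2,S); sL=120/37, sR=120/61; mL=5100/2257, mR=-11760/2257; mL+mR=-180/61 → advance -1; mR−mL=-16860/2257 → turn -1·90°
n=1: pose=(2,3,W); sL=30/13, sR=3/4; mL=201/104, mR=-159/52; mL+mR=-9/8 → advance -1; mR−mL=-519/104 → turn -1·90°
n=2: pose=(3,3,N); sL=120/137, sR=24/25; mL=1356/3425, mR=-6288/3425; mL+mR=-36/25 → advance -1; mR−mL=-7644/3425 → turn -1·90°
n=3: pose=(3,2,E); sL=60/61, sR=60/13; mL=-1050/793, mR=-4440/793; mL+mR=-90/13 → advance -1; mR−mL=-3390/793 → turn -1·90°
n=4: pose=(2,2,S); sL=120/37, sR=120/61; mL=5100/2257, mR=-11760/2257; mL+mR=-180/61 → advance -1; mR−mL=-16860/2257 → turn -1·90°
n=5: pose=(2,3,W); sL=30/13, sR=3/4; mL=201/104, mR=-159/52; mL+mR=-9/8 → advance -1; mR−mL=-519/104 → turn -1·90°
n=6: pose=(3,3,N); sL=120/137, sR=24/25; mL=1356/3425, mR=-6288/3425; mL+mR=-36/25 → advance -1; mR−mL=-7644/3425 → turn -1·90°
n=7: pose=(3,2,E); sL=60/61, sR=60/13; mL=-1050/793, mR=-4440/793; mL+mR=-90/13 → advance -1; mR−mL=-3390/793 → turn -1·90°

0 120/37 120/61 5100/2257 -11760/2257 2 2 S
1 30/13 3/4 201/104 -159/52 2 3 W
2 120/137 24/25 1356/3425 -6288/3425 3 3 N
3 60/61 60/13 -1050/793 -4440/793 3 2 E
4 120/37 120/61 5100/2257 -11760/2257 2 2 S
5 30/13 3/4 201/104 -159/52 2 3 W
6 120/137 24/25 1356/3425 -6288/3425 3 3 N
7 60/61 60/13 -1050/793 -4440/793 3 2 E
final 2 2 S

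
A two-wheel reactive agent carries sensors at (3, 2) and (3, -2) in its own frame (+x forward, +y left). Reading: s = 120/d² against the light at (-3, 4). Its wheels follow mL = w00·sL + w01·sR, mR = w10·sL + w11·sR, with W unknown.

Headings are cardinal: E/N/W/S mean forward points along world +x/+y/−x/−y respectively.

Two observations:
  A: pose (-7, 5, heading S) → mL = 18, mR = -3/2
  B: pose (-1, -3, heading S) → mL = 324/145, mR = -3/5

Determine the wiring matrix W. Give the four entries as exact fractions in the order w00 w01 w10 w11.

obs A: pose=(-7,5,S) → sL=15, sR=3, mL=18, mR=-3/2
obs B: pose=(-1,-3,S) → sL=30/29, sR=6/5, mL=324/145, mR=-3/5
sensor matrix S = [[15, 3], [30/29, 6/5]]; det S = 432/29
solve [mL_A; mL_B] = S·[w00; w01] and [mR_A; mR_B] = S·[w10; w11]:
  w00 = 1, w01 = 1, w10 = 0, w11 = -1/2

1 1 0 -1/2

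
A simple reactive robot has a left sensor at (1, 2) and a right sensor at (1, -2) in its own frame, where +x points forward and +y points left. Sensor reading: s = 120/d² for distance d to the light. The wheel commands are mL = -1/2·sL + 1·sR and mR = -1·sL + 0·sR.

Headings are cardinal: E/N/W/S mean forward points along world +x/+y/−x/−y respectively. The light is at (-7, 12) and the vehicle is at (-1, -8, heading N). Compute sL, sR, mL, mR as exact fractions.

left sensor world pos  = (-3, -7); dL² = 377
right sensor world pos = (1, -7); dR² = 425
sL = 120/377 = 120/377
sR = 120/425 = 24/85
mL = -1/2·sL + 1·sR = 3948/32045
mR = -1·sL + 0·sR = -120/377

120/377 24/85 3948/32045 -120/377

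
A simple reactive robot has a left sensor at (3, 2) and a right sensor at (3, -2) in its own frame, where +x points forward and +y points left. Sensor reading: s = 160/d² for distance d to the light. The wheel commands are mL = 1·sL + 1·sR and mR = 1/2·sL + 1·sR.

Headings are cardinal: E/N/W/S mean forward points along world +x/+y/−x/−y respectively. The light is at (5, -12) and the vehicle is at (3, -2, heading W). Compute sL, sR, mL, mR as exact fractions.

160/89 160/169 41280/15041 27760/15041

left sensor world pos  = (0, -4); dL² = 89
right sensor world pos = (0, 0); dR² = 169
sL = 160/89 = 160/89
sR = 160/169 = 160/169
mL = 1·sL + 1·sR = 41280/15041
mR = 1/2·sL + 1·sR = 27760/15041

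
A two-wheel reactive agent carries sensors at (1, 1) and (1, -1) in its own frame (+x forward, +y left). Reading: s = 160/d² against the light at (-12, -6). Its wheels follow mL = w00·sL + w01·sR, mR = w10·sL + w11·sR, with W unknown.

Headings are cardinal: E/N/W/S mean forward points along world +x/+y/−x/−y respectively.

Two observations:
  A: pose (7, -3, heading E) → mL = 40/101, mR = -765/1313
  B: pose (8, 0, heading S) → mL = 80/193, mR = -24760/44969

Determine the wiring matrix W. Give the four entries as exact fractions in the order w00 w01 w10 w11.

0 1 -1 -1/2

obs A: pose=(7,-3,E) → sL=5/13, sR=40/101, mL=40/101, mR=-765/1313
obs B: pose=(8,0,S) → sL=80/233, sR=80/193, mL=80/193, mR=-24760/44969
sensor matrix S = [[5/13, 40/101], [80/233, 80/193]]; det S = 1384400/59044297
solve [mL_A; mL_B] = S·[w00; w01] and [mR_A; mR_B] = S·[w10; w11]:
  w00 = 0, w01 = 1, w10 = -1, w11 = -1/2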